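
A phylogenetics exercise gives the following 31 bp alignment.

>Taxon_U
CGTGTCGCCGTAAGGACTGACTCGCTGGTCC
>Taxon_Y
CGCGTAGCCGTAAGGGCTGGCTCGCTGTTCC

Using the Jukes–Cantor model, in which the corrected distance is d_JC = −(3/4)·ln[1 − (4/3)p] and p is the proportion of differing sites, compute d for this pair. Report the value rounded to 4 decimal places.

Mismatches occur at site 3 (T/C), site 6 (C/A), site 16 (A/G), site 20 (A/G), site 28 (G/T).
p = 5/31 = 0.161290.
d = −0.75 · ln(1 − (4/3)·0.161290) = −0.75 · ln(0.784947) = −0.75 · (-0.242139) = 0.1816.

0.1816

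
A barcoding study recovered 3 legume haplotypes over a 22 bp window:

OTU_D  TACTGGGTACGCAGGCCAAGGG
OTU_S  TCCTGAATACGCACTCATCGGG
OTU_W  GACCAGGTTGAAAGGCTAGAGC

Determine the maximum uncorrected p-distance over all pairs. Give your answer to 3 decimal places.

0.773

Pairwise Hamming distances:
  OTU_D vs OTU_S: 8
  OTU_D vs OTU_W: 11
  OTU_S vs OTU_W: 17
The largest is 17 mismatches, between OTU_S and OTU_W; p = 17/22 = 0.773.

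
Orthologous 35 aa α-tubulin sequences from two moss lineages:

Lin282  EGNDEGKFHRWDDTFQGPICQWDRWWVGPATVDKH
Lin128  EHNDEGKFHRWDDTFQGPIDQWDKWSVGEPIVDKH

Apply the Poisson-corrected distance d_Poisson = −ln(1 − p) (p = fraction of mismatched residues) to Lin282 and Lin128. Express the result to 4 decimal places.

0.2231

Differing sites — 2:G/H; 20:C/D; 24:R/K; 26:W/S; 29:P/E; 30:A/P; 31:T/I.
p = 7/35 = 0.200000.
d = −ln(1 − 0.200000) = −ln(0.800000) = 0.2231.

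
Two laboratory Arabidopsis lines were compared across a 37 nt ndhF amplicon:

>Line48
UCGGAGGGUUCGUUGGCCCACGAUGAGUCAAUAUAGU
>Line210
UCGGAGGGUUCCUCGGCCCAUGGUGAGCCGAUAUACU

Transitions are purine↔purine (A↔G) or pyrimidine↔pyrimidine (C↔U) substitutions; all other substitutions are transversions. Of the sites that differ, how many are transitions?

The sequences differ at positions 12 (G/C, transversion), 14 (U/C, transition), 21 (C/U, transition), 23 (A/G, transition), 28 (U/C, transition), 30 (A/G, transition), 36 (G/C, transversion).
Of the 7 differences, 5 transitions and 2 transversions, so the answer is 5.

5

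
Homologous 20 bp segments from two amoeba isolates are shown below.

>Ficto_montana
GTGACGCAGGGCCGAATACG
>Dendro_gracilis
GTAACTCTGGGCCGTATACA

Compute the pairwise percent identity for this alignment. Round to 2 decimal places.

Differing sites — 3:G/A; 6:G/T; 8:A/T; 15:A/T; 20:G/A.
15 of the 20 sites match, so the percent identity is 15/20 × 100 = 75.00%.

75.00%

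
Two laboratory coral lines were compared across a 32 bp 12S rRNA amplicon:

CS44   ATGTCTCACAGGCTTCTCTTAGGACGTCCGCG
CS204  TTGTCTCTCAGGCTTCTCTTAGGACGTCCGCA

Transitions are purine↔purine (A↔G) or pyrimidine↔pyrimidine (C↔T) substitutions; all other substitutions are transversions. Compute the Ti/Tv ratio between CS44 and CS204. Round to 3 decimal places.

0.500

Mismatches occur at site 1 (A↔T, transversion), site 8 (A↔T, transversion), site 32 (G↔A, transition).
Of the 3 differences, 1 transition and 2 transversions, so Ti/Tv = 1/2 = 0.500.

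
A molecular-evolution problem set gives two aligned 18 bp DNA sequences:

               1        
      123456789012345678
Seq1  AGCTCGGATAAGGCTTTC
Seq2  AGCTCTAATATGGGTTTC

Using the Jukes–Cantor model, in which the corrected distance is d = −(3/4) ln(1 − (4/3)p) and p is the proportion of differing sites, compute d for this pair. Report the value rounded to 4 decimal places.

Mismatches occur at site 6 (G/T), site 7 (G/A), site 11 (A/T), site 14 (C/G).
p = 4/18 = 0.222222.
d = −0.75 · ln(1 − (4/3)·0.222222) = −0.75 · ln(0.703704) = −0.75 · (-0.351397) = 0.2635.

0.2635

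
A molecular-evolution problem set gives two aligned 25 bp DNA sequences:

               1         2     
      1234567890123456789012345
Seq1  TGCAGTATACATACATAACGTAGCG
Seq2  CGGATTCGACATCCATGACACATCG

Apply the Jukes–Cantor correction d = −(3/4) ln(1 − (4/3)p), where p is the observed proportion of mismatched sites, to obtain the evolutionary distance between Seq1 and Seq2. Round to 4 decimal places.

0.5716

Differing sites — 1:T/C; 3:C/G; 5:G/T; 7:A/C; 8:T/G; 13:A/C; 17:A/G; 20:G/A; 21:T/C; 23:G/T.
p = 10/25 = 0.400000.
d = −0.75 · ln(1 − (4/3)·0.400000) = −0.75 · ln(0.466667) = −0.75 · (-0.762139) = 0.5716.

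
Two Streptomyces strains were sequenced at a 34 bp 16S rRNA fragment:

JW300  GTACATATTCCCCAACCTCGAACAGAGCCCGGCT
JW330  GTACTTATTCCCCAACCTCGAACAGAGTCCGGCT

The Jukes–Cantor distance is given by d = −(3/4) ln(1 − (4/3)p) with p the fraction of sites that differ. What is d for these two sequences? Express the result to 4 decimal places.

Mismatches occur at site 5 (A↔T), site 28 (C↔T).
p = 2/34 = 0.058824.
d = −0.75 · ln(1 − (4/3)·0.058824) = −0.75 · ln(0.921568) = −0.75 · (-0.081679) = 0.0613.

0.0613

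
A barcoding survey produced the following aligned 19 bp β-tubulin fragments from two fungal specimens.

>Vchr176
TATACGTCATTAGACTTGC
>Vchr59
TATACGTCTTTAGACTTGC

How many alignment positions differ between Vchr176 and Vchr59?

1

The sequences differ at position 9 (A/T).
That gives 1 mismatch out of 19 aligned sites, so the Hamming distance is 1.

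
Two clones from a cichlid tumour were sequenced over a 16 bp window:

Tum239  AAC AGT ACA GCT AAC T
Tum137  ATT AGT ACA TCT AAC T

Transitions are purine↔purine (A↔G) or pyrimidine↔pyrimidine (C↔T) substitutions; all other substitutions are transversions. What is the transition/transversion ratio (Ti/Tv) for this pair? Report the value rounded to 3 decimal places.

Differing sites — 2:A/T (Tv); 3:C/T (Ti); 10:G/T (Tv).
Of the 3 differences, 1 transition and 2 transversions, so Ti/Tv = 1/2 = 0.500.

0.500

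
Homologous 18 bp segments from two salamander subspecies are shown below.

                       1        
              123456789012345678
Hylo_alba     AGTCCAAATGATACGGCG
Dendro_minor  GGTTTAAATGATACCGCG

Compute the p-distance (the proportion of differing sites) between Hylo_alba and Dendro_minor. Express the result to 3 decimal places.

0.222

The sequences differ at positions 1 (A/G), 4 (C/T), 5 (C/T), 15 (G/C).
There are 4 differences over 18 sites, so p = 4/18 = 0.222.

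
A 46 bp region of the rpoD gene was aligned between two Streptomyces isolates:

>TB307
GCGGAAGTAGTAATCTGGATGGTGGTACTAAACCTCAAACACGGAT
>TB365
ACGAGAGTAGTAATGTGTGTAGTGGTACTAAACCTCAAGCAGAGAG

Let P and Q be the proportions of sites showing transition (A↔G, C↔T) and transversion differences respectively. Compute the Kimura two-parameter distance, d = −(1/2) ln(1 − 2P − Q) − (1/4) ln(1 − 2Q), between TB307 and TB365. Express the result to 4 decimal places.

The sequences differ at positions 1 (G/A, transition), 4 (G/A, transition), 5 (A/G, transition), 15 (C/G, transversion), 18 (G/T, transversion), 19 (A/G, transition), 21 (G/A, transition), 39 (A/G, transition), 42 (C/G, transversion), 43 (G/A, transition), 46 (T/G, transversion).
Of the 11 differences, 7 transitions and 4 transversions over 46 sites: P = 7/46 = 0.152174, Q = 4/46 = 0.086957.
d = −0.5·ln(0.608695) − 0.25·ln(0.826086) = −0.5·(-0.496438) − 0.25·(-0.191056) = 0.2960.

0.2960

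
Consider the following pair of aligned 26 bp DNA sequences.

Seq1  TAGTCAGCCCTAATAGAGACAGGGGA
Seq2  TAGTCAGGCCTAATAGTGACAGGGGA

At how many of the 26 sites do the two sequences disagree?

Differing sites — 8:C/G; 17:A/T.
That gives 2 mismatches out of 26 aligned sites, so the Hamming distance is 2.

2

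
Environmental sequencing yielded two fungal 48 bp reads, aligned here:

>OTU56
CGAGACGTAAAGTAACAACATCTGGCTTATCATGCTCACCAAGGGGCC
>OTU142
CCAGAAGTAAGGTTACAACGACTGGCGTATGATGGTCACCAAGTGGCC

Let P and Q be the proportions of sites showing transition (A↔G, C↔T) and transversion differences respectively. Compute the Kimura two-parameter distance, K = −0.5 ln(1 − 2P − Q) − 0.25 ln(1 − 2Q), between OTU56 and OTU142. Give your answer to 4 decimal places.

0.2452

Differing sites — 2:G/C (Tv); 6:C/A (Tv); 11:A/G (Ti); 14:A/T (Tv); 20:A/G (Ti); 21:T/A (Tv); 27:T/G (Tv); 31:C/G (Tv); 35:C/G (Tv); 44:G/T (Tv).
Of the 10 differences, 2 transitions and 8 transversions over 48 sites: P = 2/48 = 0.041667, Q = 8/48 = 0.166667.
d = −0.5·ln(0.749999) − 0.25·ln(0.666666) = −0.5·(-0.287683) − 0.25·(-0.405466) = 0.2452.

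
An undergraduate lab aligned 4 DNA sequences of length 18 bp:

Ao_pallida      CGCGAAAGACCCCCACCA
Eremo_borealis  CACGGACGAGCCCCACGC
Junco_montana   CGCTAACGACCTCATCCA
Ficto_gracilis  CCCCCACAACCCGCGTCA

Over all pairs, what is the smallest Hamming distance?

5

Pairwise Hamming distances:
  Ao_pallida vs Eremo_borealis: 6
  Ao_pallida vs Junco_montana: 5
  Ao_pallida vs Ficto_gracilis: 8
  Eremo_borealis vs Junco_montana: 9
  Eremo_borealis vs Ficto_gracilis: 10
  Junco_montana vs Ficto_gracilis: 9
The smallest is 5, between Ao_pallida and Junco_montana.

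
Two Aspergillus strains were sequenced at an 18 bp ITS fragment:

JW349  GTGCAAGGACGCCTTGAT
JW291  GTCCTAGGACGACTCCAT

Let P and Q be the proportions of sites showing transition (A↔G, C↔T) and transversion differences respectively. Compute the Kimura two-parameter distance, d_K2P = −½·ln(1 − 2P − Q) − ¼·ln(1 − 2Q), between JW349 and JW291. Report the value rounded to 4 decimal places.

0.3497

Differing sites — 3:G/C (Tv); 5:A/T (Tv); 12:C/A (Tv); 15:T/C (Ti); 16:G/C (Tv).
Of the 5 differences, 1 transition and 4 transversions over 18 sites: P = 1/18 = 0.055556, Q = 4/18 = 0.222222.
d = −0.5·ln(0.666666) − 0.25·ln(0.555556) = −0.5·(-0.405466) − 0.25·(-0.587786) = 0.3497.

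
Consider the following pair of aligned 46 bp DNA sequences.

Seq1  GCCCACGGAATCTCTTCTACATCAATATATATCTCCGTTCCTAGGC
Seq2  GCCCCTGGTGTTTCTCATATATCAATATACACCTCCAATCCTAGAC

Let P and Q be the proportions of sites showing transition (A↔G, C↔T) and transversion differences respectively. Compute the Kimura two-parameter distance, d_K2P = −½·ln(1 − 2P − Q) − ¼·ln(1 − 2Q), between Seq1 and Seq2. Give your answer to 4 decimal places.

0.3731

Mismatches occur at site 5 (A↔C, transversion), site 6 (C↔T, transition), site 9 (A↔T, transversion), site 10 (A↔G, transition), site 12 (C↔T, transition), site 16 (T↔C, transition), site 17 (C↔A, transversion), site 20 (C↔T, transition), site 30 (T↔C, transition), site 32 (T↔C, transition), site 37 (G↔A, transition), site 38 (T↔A, transversion), site 45 (G↔A, transition).
Of the 13 differences, 9 transitions and 4 transversions over 46 sites: P = 9/46 = 0.195652, Q = 4/46 = 0.086957.
d = −0.5·ln(0.521739) − 0.25·ln(0.826086) = −0.5·(-0.650588) − 0.25·(-0.191056) = 0.3731.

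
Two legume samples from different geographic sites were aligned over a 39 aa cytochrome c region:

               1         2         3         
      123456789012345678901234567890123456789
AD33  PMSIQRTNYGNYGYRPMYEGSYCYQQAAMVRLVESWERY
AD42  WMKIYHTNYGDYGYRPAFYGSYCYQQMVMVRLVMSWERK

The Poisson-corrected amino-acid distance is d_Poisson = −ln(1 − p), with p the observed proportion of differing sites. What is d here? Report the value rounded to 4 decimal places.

The sequences differ at positions 1 (P/W), 3 (S/K), 5 (Q/Y), 6 (R/H), 11 (N/D), 17 (M/A), 18 (Y/F), 19 (E/Y), 27 (A/M), 28 (A/V), 34 (E/M), 39 (Y/K).
p = 12/39 = 0.307692.
d = −ln(1 − 0.307692) = −ln(0.692308) = 0.3677.

0.3677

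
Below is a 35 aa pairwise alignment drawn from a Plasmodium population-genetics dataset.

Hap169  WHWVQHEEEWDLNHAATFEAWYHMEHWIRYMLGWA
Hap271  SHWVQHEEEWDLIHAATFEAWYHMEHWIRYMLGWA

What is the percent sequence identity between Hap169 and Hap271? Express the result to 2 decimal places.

The sequences differ at positions 1 (W/S), 13 (N/I).
33 of the 35 sites match, so the percent identity is 33/35 × 100 = 94.29%.

94.29%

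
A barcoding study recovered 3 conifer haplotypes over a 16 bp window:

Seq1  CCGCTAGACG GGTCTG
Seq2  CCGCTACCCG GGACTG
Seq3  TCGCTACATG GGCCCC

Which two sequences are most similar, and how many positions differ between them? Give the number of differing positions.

Pairwise Hamming distances:
  Seq1 vs Seq2: 3
  Seq1 vs Seq3: 6
  Seq2 vs Seq3: 6
The smallest is 3, between Seq1 and Seq2.

3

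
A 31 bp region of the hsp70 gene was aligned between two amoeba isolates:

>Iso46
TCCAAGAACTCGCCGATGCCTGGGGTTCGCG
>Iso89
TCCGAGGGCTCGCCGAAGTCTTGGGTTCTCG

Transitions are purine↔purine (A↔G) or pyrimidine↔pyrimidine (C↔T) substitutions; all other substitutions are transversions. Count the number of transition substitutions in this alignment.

4

The sequences differ at positions 4 (A/G, transition), 7 (A/G, transition), 8 (A/G, transition), 17 (T/A, transversion), 19 (C/T, transition), 22 (G/T, transversion), 29 (G/T, transversion).
Of the 7 differences, 4 transitions and 3 transversions, so the answer is 4.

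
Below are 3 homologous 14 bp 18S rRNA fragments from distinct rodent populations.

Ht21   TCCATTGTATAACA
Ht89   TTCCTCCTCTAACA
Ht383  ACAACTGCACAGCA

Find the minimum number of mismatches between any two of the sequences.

5

Pairwise Hamming distances:
  Ht21 vs Ht89: 5
  Ht21 vs Ht383: 6
  Ht89 vs Ht383: 11
The smallest is 5, between Ht21 and Ht89.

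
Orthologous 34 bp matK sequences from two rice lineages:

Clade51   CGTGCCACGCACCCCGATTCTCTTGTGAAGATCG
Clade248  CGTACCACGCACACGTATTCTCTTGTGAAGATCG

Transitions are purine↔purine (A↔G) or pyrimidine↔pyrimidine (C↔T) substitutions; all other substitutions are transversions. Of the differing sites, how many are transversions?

Mismatches occur at site 4 (G↔A, transition), site 13 (C↔A, transversion), site 15 (C↔G, transversion), site 16 (G↔T, transversion).
Of the 4 differences, 1 transition and 3 transversions, so the answer is 3.

3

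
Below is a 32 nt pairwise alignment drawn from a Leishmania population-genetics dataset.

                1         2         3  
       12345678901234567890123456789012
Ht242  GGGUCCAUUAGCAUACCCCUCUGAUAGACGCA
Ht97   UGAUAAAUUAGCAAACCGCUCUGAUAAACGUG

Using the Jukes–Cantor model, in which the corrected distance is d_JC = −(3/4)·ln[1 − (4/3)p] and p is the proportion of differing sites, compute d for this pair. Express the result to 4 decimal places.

0.3525

Differing sites — 1:G/U; 3:G/A; 5:C/A; 6:C/A; 14:U/A; 18:C/G; 27:G/A; 31:C/U; 32:A/G.
p = 9/32 = 0.281250.
d = −0.75 · ln(1 − (4/3)·0.281250) = −0.75 · ln(0.625000) = −0.75 · (-0.470004) = 0.3525.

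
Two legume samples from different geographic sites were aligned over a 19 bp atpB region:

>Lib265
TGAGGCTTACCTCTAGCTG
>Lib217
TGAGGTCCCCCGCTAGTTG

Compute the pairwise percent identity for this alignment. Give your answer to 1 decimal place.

68.4%

Differing sites — 6:C/T; 7:T/C; 8:T/C; 9:A/C; 12:T/G; 17:C/T.
13 of the 19 sites match, so the percent identity is 13/19 × 100 = 68.4%.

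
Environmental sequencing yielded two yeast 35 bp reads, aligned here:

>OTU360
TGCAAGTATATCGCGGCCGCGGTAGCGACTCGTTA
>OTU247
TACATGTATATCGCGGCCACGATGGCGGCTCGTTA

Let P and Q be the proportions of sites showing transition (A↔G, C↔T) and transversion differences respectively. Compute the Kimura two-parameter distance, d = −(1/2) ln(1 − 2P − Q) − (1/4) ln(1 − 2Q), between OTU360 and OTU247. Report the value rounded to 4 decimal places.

The sequences differ at positions 2 (G/A, transition), 5 (A/T, transversion), 19 (G/A, transition), 22 (G/A, transition), 24 (A/G, transition), 28 (A/G, transition).
Of the 6 differences, 5 transitions and 1 transversion over 35 sites: P = 5/35 = 0.142857, Q = 1/35 = 0.028571.
d = −0.5·ln(0.685715) − 0.25·ln(0.942858) = −0.5·(-0.377293) − 0.25·(-0.058840) = 0.2034.

0.2034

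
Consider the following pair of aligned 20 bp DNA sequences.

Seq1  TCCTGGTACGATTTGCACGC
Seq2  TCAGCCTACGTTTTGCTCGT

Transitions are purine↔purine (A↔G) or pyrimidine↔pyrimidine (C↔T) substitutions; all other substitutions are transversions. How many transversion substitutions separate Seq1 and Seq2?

6

The sequences differ at positions 3 (C/A, transversion), 4 (T/G, transversion), 5 (G/C, transversion), 6 (G/C, transversion), 11 (A/T, transversion), 17 (A/T, transversion), 20 (C/T, transition).
Of the 7 differences, 1 transition and 6 transversions, so the answer is 6.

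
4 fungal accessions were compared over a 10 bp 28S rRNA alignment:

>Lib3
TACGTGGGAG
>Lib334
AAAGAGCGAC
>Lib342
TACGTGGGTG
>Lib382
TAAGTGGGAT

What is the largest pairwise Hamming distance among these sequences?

6

Pairwise Hamming distances:
  Lib3 vs Lib334: 5
  Lib3 vs Lib342: 1
  Lib3 vs Lib382: 2
  Lib334 vs Lib342: 6
  Lib334 vs Lib382: 4
  Lib342 vs Lib382: 3
The largest is 6, between Lib334 and Lib342.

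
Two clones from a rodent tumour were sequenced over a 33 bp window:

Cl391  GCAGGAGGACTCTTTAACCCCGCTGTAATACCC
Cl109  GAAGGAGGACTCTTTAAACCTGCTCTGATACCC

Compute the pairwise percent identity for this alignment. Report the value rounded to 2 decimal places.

Mismatches occur at site 2 (C↔A), site 18 (C↔A), site 21 (C↔T), site 25 (G↔C), site 27 (A↔G).
28 of the 33 sites match, so the percent identity is 28/33 × 100 = 84.85%.

84.85%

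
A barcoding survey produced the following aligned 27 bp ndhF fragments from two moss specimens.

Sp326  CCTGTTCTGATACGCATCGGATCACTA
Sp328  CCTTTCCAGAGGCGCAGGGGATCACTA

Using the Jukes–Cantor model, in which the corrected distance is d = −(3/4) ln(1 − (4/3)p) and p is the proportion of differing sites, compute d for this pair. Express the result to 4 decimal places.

0.3181

Differing sites — 4:G/T; 6:T/C; 8:T/A; 11:T/G; 12:A/G; 17:T/G; 18:C/G.
p = 7/27 = 0.259259.
d = −0.75 · ln(1 − (4/3)·0.259259) = −0.75 · ln(0.654321) = −0.75 · (-0.424157) = 0.3181.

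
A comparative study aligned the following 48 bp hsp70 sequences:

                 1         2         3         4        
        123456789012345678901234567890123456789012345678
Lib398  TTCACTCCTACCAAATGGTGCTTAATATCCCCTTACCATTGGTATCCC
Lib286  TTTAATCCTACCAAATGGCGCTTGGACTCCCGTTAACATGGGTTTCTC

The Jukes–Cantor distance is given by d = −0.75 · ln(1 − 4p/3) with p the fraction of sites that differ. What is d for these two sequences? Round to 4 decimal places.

Mismatches occur at site 3 (C↔T), site 5 (C↔A), site 19 (T↔C), site 24 (A↔G), site 25 (A↔G), site 26 (T↔A), site 27 (A↔C), site 32 (C↔G), site 36 (C↔A), site 40 (T↔G), site 44 (A↔T), site 47 (C↔T).
p = 12/48 = 0.250000.
d = −0.75 · ln(1 − (4/3)·0.250000) = −0.75 · ln(0.666667) = −0.75 · (-0.405465) = 0.3041.

0.3041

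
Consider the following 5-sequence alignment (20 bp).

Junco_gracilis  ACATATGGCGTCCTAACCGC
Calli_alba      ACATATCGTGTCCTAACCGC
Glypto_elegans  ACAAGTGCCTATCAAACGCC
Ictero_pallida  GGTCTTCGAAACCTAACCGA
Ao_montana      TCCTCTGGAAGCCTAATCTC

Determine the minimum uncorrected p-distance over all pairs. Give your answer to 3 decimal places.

Pairwise Hamming distances:
  Junco_gracilis vs Calli_alba: 2
  Junco_gracilis vs Glypto_elegans: 9
  Junco_gracilis vs Ictero_pallida: 10
  Junco_gracilis vs Ao_montana: 8
  Calli_alba vs Glypto_elegans: 11
  Calli_alba vs Ictero_pallida: 9
  Calli_alba vs Ao_montana: 9
  Glypto_elegans vs Ictero_pallida: 14
  Glypto_elegans vs Ao_montana: 13
  Ictero_pallida vs Ao_montana: 10
The smallest is 2 mismatches, between Junco_gracilis and Calli_alba; p = 2/20 = 0.100.

0.100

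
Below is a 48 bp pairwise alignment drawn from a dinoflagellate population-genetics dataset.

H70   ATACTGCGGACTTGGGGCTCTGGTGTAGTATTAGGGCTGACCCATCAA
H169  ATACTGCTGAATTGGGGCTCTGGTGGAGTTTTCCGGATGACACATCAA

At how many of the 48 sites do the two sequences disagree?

The sequences differ at positions 8 (G/T), 11 (C/A), 26 (T/G), 30 (A/T), 33 (A/C), 34 (G/C), 37 (C/A), 42 (C/A).
That gives 8 mismatches out of 48 aligned sites, so the Hamming distance is 8.

8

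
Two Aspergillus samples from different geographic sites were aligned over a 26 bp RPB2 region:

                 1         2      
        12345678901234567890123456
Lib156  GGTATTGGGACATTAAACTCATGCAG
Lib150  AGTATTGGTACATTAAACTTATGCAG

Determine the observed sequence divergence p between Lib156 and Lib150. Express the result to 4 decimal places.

The sequences differ at positions 1 (G/A), 9 (G/T), 20 (C/T).
There are 3 differences over 26 sites, so p = 3/26 = 0.1154.

0.1154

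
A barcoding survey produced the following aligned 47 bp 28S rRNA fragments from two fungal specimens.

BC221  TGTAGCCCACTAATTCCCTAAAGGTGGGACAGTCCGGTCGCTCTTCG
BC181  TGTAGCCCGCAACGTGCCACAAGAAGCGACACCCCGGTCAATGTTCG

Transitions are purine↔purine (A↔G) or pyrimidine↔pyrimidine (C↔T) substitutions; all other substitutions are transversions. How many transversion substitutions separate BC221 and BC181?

Mismatches occur at site 9 (A/G, transition), site 11 (T/A, transversion), site 13 (A/C, transversion), site 14 (T/G, transversion), site 16 (C/G, transversion), site 19 (T/A, transversion), site 20 (A/C, transversion), site 24 (G/A, transition), site 25 (T/A, transversion), site 27 (G/C, transversion), site 32 (G/C, transversion), site 33 (T/C, transition), site 40 (G/A, transition), site 41 (C/A, transversion), site 43 (C/G, transversion).
Of the 15 differences, 4 transitions and 11 transversions, so the answer is 11.

11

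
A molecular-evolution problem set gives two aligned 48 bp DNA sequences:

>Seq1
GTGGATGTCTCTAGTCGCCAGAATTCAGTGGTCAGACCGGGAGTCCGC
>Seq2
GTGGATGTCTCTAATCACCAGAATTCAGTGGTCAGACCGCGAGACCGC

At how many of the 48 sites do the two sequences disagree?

4

The sequences differ at positions 14 (G/A), 17 (G/A), 40 (G/C), 44 (T/A).
That gives 4 mismatches out of 48 aligned sites, so the Hamming distance is 4.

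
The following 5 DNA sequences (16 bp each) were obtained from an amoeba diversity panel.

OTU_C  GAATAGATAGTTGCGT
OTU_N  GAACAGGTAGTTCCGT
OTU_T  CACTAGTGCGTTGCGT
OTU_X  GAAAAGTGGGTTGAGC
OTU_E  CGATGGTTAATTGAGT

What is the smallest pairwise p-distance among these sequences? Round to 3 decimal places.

Pairwise Hamming distances:
  OTU_C vs OTU_N: 3
  OTU_C vs OTU_T: 5
  OTU_C vs OTU_X: 6
  OTU_C vs OTU_E: 6
  OTU_N vs OTU_T: 7
  OTU_N vs OTU_X: 7
  OTU_N vs OTU_E: 8
  OTU_T vs OTU_X: 6
  OTU_T vs OTU_E: 7
  OTU_X vs OTU_E: 8
The smallest is 3 mismatches, between OTU_C and OTU_N; p = 3/16 = 0.188.

0.188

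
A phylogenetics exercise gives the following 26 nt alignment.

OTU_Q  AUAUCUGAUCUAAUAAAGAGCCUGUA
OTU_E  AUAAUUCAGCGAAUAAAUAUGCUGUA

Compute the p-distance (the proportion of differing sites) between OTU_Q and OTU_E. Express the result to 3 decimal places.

0.308

The sequences differ at positions 4 (U/A), 5 (C/U), 7 (G/C), 9 (U/G), 11 (U/G), 18 (G/U), 20 (G/U), 21 (C/G).
There are 8 differences over 26 sites, so p = 8/26 = 0.308.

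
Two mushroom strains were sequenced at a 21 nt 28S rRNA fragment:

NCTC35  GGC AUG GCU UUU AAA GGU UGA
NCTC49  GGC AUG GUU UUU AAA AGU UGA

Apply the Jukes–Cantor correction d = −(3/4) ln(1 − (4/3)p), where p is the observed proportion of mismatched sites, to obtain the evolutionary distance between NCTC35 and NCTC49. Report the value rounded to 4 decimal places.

The sequences differ at positions 8 (C/U), 16 (G/A).
p = 2/21 = 0.095238.
d = −0.75 · ln(1 − (4/3)·0.095238) = −0.75 · ln(0.873016) = −0.75 · (-0.135801) = 0.1019.

0.1019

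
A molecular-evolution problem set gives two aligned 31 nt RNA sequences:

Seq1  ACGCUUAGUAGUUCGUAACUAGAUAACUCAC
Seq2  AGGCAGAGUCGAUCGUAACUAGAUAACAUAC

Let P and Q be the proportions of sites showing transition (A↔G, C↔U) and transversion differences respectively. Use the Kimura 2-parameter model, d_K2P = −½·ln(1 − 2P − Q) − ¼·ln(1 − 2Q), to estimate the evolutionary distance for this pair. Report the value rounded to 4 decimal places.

0.2716

Mismatches occur at site 2 (C↔G, transversion), site 5 (U↔A, transversion), site 6 (U↔G, transversion), site 10 (A↔C, transversion), site 12 (U↔A, transversion), site 28 (U↔A, transversion), site 29 (C↔U, transition).
Of the 7 differences, 1 transition and 6 transversions over 31 sites: P = 1/31 = 0.032258, Q = 6/31 = 0.193548.
d = −0.5·ln(0.741936) − 0.25·ln(0.612904) = −0.5·(-0.298492) − 0.25·(-0.489547) = 0.2716.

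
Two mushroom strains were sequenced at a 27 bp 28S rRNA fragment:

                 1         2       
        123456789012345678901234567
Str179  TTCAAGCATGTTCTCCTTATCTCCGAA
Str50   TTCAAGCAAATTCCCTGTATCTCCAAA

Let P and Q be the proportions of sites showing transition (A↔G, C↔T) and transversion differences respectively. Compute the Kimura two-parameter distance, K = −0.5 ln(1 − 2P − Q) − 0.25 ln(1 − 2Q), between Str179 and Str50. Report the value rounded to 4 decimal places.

The sequences differ at positions 9 (T/A, transversion), 10 (G/A, transition), 14 (T/C, transition), 16 (C/T, transition), 17 (T/G, transversion), 25 (G/A, transition).
Of the 6 differences, 4 transitions and 2 transversions over 27 sites: P = 4/27 = 0.148148, Q = 2/27 = 0.074074.
d = −0.5·ln(0.629630) − 0.25·ln(0.851852) = −0.5·(-0.462623) − 0.25·(-0.160342) = 0.2714.

0.2714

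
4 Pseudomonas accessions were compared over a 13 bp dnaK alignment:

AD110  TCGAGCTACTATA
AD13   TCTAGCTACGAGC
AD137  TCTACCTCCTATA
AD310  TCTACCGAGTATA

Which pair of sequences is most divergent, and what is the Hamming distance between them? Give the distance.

6

Pairwise Hamming distances:
  AD110 vs AD13: 4
  AD110 vs AD137: 3
  AD110 vs AD310: 4
  AD13 vs AD137: 5
  AD13 vs AD310: 6
  AD137 vs AD310: 3
The largest is 6, between AD13 and AD310.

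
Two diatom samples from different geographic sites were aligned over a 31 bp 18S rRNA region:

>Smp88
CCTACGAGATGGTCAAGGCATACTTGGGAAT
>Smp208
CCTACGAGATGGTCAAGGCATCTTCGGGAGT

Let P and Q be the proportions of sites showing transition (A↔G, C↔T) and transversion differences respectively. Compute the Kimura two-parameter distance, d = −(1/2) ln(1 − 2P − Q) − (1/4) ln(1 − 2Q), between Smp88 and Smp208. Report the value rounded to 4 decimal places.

Differing sites — 22:A/C (Tv); 23:C/T (Ti); 25:T/C (Ti); 30:A/G (Ti).
Of the 4 differences, 3 transitions and 1 transversion over 31 sites: P = 3/31 = 0.096774, Q = 1/31 = 0.032258.
d = −0.5·ln(0.774194) − 0.25·ln(0.935484) = −0.5·(-0.255933) − 0.25·(-0.066691) = 0.1446.

0.1446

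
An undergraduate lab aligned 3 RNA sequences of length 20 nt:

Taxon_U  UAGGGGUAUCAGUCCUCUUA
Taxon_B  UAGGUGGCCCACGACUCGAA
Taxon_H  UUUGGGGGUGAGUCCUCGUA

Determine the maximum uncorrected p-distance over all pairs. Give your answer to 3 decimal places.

Pairwise Hamming distances:
  Taxon_U vs Taxon_B: 9
  Taxon_U vs Taxon_H: 6
  Taxon_B vs Taxon_H: 10
The largest is 10 mismatches, between Taxon_B and Taxon_H; p = 10/20 = 0.500.

0.500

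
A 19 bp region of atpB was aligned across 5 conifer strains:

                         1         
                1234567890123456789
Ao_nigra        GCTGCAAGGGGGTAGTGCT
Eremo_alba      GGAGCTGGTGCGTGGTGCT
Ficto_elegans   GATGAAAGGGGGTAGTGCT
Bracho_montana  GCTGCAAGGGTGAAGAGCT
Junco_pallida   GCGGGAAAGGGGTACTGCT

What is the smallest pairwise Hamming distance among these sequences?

2

Pairwise Hamming distances:
  Ao_nigra vs Eremo_alba: 7
  Ao_nigra vs Ficto_elegans: 2
  Ao_nigra vs Bracho_montana: 3
  Ao_nigra vs Junco_pallida: 4
  Eremo_alba vs Ficto_elegans: 8
  Eremo_alba vs Bracho_montana: 9
  Eremo_alba vs Junco_pallida: 10
  Ficto_elegans vs Bracho_montana: 5
  Ficto_elegans vs Junco_pallida: 5
  Bracho_montana vs Junco_pallida: 7
The smallest is 2, between Ao_nigra and Ficto_elegans.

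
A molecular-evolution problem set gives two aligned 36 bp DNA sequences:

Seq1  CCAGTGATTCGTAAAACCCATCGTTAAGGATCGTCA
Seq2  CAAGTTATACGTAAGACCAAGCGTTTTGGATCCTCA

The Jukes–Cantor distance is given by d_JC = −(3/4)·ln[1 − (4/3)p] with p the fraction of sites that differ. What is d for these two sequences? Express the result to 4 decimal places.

The sequences differ at positions 2 (C/A), 6 (G/T), 9 (T/A), 15 (A/G), 19 (C/A), 21 (T/G), 26 (A/T), 27 (A/T), 33 (G/C).
p = 9/36 = 0.250000.
d = −0.75 · ln(1 − (4/3)·0.250000) = −0.75 · ln(0.666667) = −0.75 · (-0.405465) = 0.3041.

0.3041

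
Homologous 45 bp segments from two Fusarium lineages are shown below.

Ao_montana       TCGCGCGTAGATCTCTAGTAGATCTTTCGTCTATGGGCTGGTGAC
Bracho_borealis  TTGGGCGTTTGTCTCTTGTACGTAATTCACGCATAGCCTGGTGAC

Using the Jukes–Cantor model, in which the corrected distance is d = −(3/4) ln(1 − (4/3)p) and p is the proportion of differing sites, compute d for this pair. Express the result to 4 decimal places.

Differing sites — 2:C/T; 4:C/G; 9:A/T; 10:G/T; 11:A/G; 17:A/T; 21:G/C; 22:A/G; 24:C/A; 25:T/A; 29:G/A; 30:T/C; 31:C/G; 32:T/C; 35:G/A; 37:G/C.
p = 16/45 = 0.355556.
d = −0.75 · ln(1 − (4/3)·0.355556) = −0.75 · ln(0.525925) = −0.75 · (-0.642597) = 0.4819.

0.4819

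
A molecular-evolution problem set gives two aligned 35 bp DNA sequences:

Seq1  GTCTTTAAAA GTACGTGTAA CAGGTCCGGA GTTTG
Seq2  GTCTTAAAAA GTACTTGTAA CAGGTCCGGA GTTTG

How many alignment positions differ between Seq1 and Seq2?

2

Mismatches occur at site 6 (T→A), site 15 (G→T).
That gives 2 mismatches out of 35 aligned sites, so the Hamming distance is 2.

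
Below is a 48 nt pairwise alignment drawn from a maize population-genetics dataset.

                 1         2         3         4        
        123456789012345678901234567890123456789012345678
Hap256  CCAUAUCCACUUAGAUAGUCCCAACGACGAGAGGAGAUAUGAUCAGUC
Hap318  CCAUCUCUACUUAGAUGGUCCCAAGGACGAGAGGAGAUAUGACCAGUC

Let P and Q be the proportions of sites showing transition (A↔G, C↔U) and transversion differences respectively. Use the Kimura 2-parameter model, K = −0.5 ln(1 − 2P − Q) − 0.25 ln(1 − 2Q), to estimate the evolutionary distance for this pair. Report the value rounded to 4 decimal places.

0.1129

The sequences differ at positions 5 (A/C, transversion), 8 (C/U, transition), 17 (A/G, transition), 25 (C/G, transversion), 43 (U/C, transition).
Of the 5 differences, 3 transitions and 2 transversions over 48 sites: P = 3/48 = 0.062500, Q = 2/48 = 0.041667.
d = −0.5·ln(0.833333) − 0.25·ln(0.916666) = −0.5·(-0.182322) − 0.25·(-0.087012) = 0.1129.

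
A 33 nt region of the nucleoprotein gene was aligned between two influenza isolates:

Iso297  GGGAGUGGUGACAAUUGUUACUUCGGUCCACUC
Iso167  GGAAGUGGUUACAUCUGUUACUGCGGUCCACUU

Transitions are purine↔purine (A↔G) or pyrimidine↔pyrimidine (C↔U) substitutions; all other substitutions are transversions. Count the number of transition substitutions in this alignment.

3

Differing sites — 3:G/A (Ti); 10:G/U (Tv); 14:A/U (Tv); 15:U/C (Ti); 23:U/G (Tv); 33:C/U (Ti).
Of the 6 differences, 3 transitions and 3 transversions, so the answer is 3.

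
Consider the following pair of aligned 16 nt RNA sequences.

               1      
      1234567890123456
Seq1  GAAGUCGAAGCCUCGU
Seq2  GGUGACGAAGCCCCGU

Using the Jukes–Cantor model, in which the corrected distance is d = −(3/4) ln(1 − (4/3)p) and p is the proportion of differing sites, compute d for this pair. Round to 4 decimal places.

0.3041

Differing sites — 2:A/G; 3:A/U; 5:U/A; 13:U/C.
p = 4/16 = 0.250000.
d = −0.75 · ln(1 − (4/3)·0.250000) = −0.75 · ln(0.666667) = −0.75 · (-0.405465) = 0.3041.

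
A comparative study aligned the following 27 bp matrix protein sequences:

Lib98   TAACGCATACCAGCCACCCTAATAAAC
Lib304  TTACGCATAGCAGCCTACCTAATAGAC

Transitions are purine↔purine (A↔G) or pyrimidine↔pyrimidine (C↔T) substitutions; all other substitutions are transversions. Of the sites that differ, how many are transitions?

The sequences differ at positions 2 (A/T, transversion), 10 (C/G, transversion), 16 (A/T, transversion), 17 (C/A, transversion), 25 (A/G, transition).
Of the 5 differences, 1 transition and 4 transversions, so the answer is 1.

1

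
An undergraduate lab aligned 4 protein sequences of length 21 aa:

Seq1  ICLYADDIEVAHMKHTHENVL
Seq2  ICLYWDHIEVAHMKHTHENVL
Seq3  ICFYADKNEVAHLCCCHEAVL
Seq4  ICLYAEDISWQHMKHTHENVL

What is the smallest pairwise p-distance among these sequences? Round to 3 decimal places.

Pairwise Hamming distances:
  Seq1 vs Seq2: 2
  Seq1 vs Seq3: 8
  Seq1 vs Seq4: 4
  Seq2 vs Seq3: 9
  Seq2 vs Seq4: 6
  Seq3 vs Seq4: 12
The smallest is 2 mismatches, between Seq1 and Seq2; p = 2/21 = 0.095.

0.095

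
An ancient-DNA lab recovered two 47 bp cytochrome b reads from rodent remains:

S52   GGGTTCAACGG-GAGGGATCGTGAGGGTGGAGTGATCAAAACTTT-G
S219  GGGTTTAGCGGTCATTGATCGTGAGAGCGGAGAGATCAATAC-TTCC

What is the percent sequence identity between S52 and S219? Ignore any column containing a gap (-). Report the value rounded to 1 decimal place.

Excluding the 3 gap columns leaves 44 comparable sites.
The sequences differ at positions 6 (C/T), 8 (A/G), 13 (G/C), 15 (G/T), 16 (G/T), 26 (G/A), 28 (T/C), 33 (T/A), 40 (A/T), 47 (G/C).
34 of the 44 comparable sites match, so the percent identity is 34/44 × 100 = 77.3%.

77.3%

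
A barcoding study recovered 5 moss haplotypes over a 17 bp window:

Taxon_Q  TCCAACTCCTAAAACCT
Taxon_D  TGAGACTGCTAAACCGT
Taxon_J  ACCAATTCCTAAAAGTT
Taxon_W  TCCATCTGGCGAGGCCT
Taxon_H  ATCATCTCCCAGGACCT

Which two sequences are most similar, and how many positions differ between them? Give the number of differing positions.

4

Pairwise Hamming distances:
  Taxon_Q vs Taxon_D: 6
  Taxon_Q vs Taxon_J: 4
  Taxon_Q vs Taxon_W: 7
  Taxon_Q vs Taxon_H: 6
  Taxon_D vs Taxon_J: 9
  Taxon_D vs Taxon_W: 10
  Taxon_D vs Taxon_H: 11
  Taxon_J vs Taxon_W: 11
  Taxon_J vs Taxon_H: 8
  Taxon_W vs Taxon_H: 7
The smallest is 4, between Taxon_Q and Taxon_J.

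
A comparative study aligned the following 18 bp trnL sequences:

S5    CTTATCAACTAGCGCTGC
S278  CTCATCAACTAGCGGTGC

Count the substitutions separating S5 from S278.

The sequences differ at positions 3 (T/C), 15 (C/G).
That gives 2 mismatches out of 18 aligned sites, so the Hamming distance is 2.

2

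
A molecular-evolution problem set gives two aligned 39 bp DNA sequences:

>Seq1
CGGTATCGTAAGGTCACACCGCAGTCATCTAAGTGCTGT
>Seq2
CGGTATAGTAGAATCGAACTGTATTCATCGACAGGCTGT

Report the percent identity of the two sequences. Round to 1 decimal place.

66.7%

Differing sites — 7:C/A; 11:A/G; 12:G/A; 13:G/A; 16:A/G; 17:C/A; 20:C/T; 22:C/T; 24:G/T; 30:T/G; 32:A/C; 33:G/A; 34:T/G.
26 of the 39 sites match, so the percent identity is 26/39 × 100 = 66.7%.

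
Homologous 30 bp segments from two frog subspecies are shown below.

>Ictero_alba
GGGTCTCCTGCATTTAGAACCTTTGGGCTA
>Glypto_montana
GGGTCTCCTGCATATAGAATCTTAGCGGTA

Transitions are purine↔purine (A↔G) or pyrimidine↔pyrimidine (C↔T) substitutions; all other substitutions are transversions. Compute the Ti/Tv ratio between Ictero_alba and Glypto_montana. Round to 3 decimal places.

0.250

The sequences differ at positions 14 (T/A, transversion), 20 (C/T, transition), 24 (T/A, transversion), 26 (G/C, transversion), 28 (C/G, transversion).
Of the 5 differences, 1 transition and 4 transversions, so Ti/Tv = 1/4 = 0.250.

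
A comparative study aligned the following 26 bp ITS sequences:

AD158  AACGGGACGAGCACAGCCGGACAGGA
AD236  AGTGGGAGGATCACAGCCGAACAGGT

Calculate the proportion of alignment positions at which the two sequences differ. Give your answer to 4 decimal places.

0.2308

Mismatches occur at site 2 (A/G), site 3 (C/T), site 8 (C/G), site 11 (G/T), site 20 (G/A), site 26 (A/T).
There are 6 differences over 26 sites, so p = 6/26 = 0.2308.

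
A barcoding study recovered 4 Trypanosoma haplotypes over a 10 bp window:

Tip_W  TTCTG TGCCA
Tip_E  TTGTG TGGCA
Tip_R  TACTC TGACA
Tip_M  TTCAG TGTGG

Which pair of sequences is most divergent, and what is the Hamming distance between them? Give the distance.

Pairwise Hamming distances:
  Tip_W vs Tip_E: 2
  Tip_W vs Tip_R: 3
  Tip_W vs Tip_M: 4
  Tip_E vs Tip_R: 4
  Tip_E vs Tip_M: 5
  Tip_R vs Tip_M: 6
The largest is 6, between Tip_R and Tip_M.

6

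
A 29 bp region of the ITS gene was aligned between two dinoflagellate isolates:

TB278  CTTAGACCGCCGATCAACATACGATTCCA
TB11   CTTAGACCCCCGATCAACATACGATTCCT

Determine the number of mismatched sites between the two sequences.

2

The sequences differ at positions 9 (G/C), 29 (A/T).
That gives 2 mismatches out of 29 aligned sites, so the Hamming distance is 2.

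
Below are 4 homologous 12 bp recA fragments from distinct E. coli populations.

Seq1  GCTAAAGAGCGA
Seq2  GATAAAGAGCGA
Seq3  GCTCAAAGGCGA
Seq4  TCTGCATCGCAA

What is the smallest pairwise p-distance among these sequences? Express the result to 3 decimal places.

0.083

Pairwise Hamming distances:
  Seq1 vs Seq2: 1
  Seq1 vs Seq3: 3
  Seq1 vs Seq4: 6
  Seq2 vs Seq3: 4
  Seq2 vs Seq4: 7
  Seq3 vs Seq4: 6
The smallest is 1 mismatch, between Seq1 and Seq2; p = 1/12 = 0.083.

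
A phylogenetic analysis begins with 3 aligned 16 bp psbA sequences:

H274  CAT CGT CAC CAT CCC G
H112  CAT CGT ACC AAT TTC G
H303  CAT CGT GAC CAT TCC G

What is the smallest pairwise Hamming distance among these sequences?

2

Pairwise Hamming distances:
  H274 vs H112: 5
  H274 vs H303: 2
  H112 vs H303: 4
The smallest is 2, between H274 and H303.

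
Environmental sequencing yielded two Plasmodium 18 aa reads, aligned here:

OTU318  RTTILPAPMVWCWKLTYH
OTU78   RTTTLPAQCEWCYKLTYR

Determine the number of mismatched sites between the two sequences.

6

Differing sites — 4:I/T; 8:P/Q; 9:M/C; 10:V/E; 13:W/Y; 18:H/R.
That gives 6 mismatches out of 18 aligned sites, so the Hamming distance is 6.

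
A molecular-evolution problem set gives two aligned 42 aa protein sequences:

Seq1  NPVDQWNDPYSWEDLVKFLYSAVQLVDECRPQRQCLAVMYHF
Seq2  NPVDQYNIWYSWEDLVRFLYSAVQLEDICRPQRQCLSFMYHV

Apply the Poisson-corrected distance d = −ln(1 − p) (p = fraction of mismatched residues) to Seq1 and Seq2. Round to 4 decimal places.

Differing sites — 6:W/Y; 8:D/I; 9:P/W; 17:K/R; 26:V/E; 28:E/I; 37:A/S; 38:V/F; 42:F/V.
p = 9/42 = 0.214286.
d = −ln(1 − 0.214286) = −ln(0.785714) = 0.2412.

0.2412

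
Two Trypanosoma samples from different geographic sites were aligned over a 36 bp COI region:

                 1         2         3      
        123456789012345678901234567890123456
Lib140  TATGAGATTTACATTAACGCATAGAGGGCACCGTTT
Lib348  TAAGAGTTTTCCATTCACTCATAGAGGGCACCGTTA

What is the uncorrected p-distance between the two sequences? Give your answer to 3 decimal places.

0.167

Differing sites — 3:T/A; 7:A/T; 11:A/C; 16:A/C; 19:G/T; 36:T/A.
There are 6 differences over 36 sites, so p = 6/36 = 0.167.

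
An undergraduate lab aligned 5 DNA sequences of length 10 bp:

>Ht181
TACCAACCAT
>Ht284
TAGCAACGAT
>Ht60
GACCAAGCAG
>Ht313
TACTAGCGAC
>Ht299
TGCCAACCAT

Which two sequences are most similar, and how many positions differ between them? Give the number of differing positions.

Pairwise Hamming distances:
  Ht181 vs Ht284: 2
  Ht181 vs Ht60: 3
  Ht181 vs Ht313: 4
  Ht181 vs Ht299: 1
  Ht284 vs Ht60: 5
  Ht284 vs Ht313: 4
  Ht284 vs Ht299: 3
  Ht60 vs Ht313: 6
  Ht60 vs Ht299: 4
  Ht313 vs Ht299: 5
The smallest is 1, between Ht181 and Ht299.

1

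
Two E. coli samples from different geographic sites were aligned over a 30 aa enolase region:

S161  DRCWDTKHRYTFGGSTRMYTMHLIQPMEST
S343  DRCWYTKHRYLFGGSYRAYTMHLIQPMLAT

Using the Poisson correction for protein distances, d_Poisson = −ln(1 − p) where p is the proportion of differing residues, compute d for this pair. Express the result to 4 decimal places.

0.2231

Differing sites — 5:D/Y; 11:T/L; 16:T/Y; 18:M/A; 28:E/L; 29:S/A.
p = 6/30 = 0.200000.
d = −ln(1 − 0.200000) = −ln(0.800000) = 0.2231.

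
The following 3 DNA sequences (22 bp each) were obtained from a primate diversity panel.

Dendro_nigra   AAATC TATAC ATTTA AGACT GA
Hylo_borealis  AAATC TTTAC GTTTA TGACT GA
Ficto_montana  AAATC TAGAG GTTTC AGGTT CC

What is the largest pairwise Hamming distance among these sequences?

Pairwise Hamming distances:
  Dendro_nigra vs Hylo_borealis: 3
  Dendro_nigra vs Ficto_montana: 8
  Hylo_borealis vs Ficto_montana: 9
The largest is 9, between Hylo_borealis and Ficto_montana.

9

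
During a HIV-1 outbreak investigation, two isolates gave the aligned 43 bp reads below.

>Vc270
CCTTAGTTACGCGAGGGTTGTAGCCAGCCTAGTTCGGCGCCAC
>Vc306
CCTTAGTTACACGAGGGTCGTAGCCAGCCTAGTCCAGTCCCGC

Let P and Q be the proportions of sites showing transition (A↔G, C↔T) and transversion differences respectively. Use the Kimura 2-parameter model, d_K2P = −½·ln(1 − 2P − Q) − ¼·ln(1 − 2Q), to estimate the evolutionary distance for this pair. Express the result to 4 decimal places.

The sequences differ at positions 11 (G/A, transition), 19 (T/C, transition), 34 (T/C, transition), 36 (G/A, transition), 38 (C/T, transition), 39 (G/C, transversion), 42 (A/G, transition).
Of the 7 differences, 6 transitions and 1 transversion over 43 sites: P = 6/43 = 0.139535, Q = 1/43 = 0.023256.
d = −0.5·ln(0.697674) − 0.25·ln(0.953488) = −0.5·(-0.360003) − 0.25·(-0.047628) = 0.1919.

0.1919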